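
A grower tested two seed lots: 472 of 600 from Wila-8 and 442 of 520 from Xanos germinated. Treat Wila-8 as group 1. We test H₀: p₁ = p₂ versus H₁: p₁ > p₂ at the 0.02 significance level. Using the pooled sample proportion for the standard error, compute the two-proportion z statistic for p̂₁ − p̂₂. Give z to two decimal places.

z = -2.73

p̂₁ = 472/600 ≈ 0.7867, p̂₂ = 442/520 ≈ 0.8500.
Pooled p̂ = (472+442)/(600+520) = 914/1120 = 0.8161.
SE = √(0.150099 × 0.00358974) = 0.0232.
z = (0.7867 − 0.8500)/0.0232 = -0.0633/0.0232 = -2.73.
p-value = P(Z > -2.728) ≈ 0.9968, so at α = 0.02 we fail to reject H₀.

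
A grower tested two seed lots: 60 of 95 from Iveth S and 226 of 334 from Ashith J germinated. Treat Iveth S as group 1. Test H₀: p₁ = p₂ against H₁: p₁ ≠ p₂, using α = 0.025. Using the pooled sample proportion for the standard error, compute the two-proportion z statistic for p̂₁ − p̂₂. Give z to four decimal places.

z = -0.8222

p̂₁ = 60/95 ≈ 0.631579, p̂₂ = 226/334 ≈ 0.676647.
Pooled p̂ = (60+226)/(95+334) = 286/429 = 0.666667.
SE = √(p̂(1−p̂)(1/n₁+1/n₂)) = √(0.666667·0.333333·0.0135203) = √(0.00300452) = 0.054813.
z = (0.631579 − 0.676647)/0.054813 = -0.045068/0.054813 = -0.8222.
p-value = 2·P(Z > 0.822) ≈ 0.4110; since p > α = 0.025, fail to reject H₀.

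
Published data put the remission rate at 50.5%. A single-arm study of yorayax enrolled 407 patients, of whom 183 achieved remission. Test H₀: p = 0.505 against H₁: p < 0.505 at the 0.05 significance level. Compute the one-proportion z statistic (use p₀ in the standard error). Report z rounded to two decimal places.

z = -2.23

p̂ = 183/407 ≈ 0.4496.
Standard error under H₀: √(0.505×0.495/407) = 0.0248.
z = (0.4496 − 0.505)/0.0248 = -0.0554/0.0248 = -2.23.
p-value = P(Z < -2.234) ≈ 0.0127; since p < α = 0.05, reject H₀.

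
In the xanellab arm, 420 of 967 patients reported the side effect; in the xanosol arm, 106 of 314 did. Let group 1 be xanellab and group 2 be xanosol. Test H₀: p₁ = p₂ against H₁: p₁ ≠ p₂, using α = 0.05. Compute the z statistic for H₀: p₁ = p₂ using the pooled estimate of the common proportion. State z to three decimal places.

p̂₁ = 420/967 = 0.43433, p̂₂ = 106/314 = 0.33758.
Pooled p̂ = (420+106)/(967+314) = 526/1281 = 0.41062.
SE = √(0.242011 × 0.00421884) = 0.03195.
z = (0.43433 − 0.33758)/0.03195 = 0.09675/0.03195 = 3.028.
Two-sided p-value ≈ 2·Φ(−3.028) = 0.0025, so at α = 0.05 we reject H₀.

z = 3.028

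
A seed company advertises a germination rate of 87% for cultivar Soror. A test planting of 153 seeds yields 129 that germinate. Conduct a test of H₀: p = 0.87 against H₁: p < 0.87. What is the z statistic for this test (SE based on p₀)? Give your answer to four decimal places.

z = -0.9880

p̂ = 129/153 = 0.843137.
Standard error under H₀: √(0.87×0.13/153) = 0.027189.
z = (0.843137 − 0.87)/0.027189 = -0.026863/0.027189 = -0.9880.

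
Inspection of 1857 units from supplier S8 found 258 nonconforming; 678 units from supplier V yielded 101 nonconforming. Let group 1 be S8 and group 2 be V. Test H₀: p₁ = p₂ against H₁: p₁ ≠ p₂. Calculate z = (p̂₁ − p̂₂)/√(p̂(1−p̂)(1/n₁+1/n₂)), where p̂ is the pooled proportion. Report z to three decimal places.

z = -0.641

p̂₁ = 258/1857 ≈ 0.138934, p̂₂ = 101/678 ≈ 0.148968.
Pooled p̂ = (258+101)/(1857+678) = 359/2535 = 0.141617.
SE = √(p̂(1−p̂)(1/n₁+1/n₂)) = √(0.141617·0.858383·0.00201343) = √(0.000244756) = 0.015645.
z = (0.138934 − 0.148968)/0.015645 = -0.010034/0.015645 = -0.641.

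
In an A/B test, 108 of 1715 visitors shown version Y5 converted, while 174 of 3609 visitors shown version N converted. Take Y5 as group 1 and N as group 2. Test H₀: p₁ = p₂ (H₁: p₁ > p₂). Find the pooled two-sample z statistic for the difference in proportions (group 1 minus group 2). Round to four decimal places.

p̂₁ = 108/1715 ≈ 0.0629738, p̂₂ = 174/3609 ≈ 0.0482128.
Pooled p̂ = (108+174)/(1715+3609) = 282/5324 = 0.0529677.
SE = √(0.0501621 × 0.000860175) = 0.0065687.
z = (0.0629738 − 0.0482128)/0.0065687 = 0.0147610/0.0065687 = 2.2472.

z = 2.2472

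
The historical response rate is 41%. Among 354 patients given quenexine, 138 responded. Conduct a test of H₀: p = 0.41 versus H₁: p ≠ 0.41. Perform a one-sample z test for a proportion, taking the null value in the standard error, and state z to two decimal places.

p̂ = 138/354 = 0.3898.
Standard error under H₀: √(0.41×0.59/354) = 0.0261.
z = (0.3898 − 0.41)/0.0261 = -0.0202/0.0261 = -0.77.
Two-sided p-value ≈ 2·Φ(−0.772) = 0.4404.

z = -0.77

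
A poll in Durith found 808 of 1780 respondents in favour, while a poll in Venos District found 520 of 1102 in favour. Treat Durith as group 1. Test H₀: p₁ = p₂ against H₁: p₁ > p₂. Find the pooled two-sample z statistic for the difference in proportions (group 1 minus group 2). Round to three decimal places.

z = -0.939

p̂₁ = 808/1780 = 0.45393, p̂₂ = 520/1102 = 0.47187.
Pooled p̂ = (808+520)/(1780+1102) = 1328/2882 = 0.46079.
SE = √(p̂(1−p̂)(1/n₁+1/n₂)) = √(0.46079·0.53921·0.00146924) = √(0.000365051) = 0.01911.
z = (0.45393 − 0.47187)/0.01911 = -0.01794/0.01911 = -0.939.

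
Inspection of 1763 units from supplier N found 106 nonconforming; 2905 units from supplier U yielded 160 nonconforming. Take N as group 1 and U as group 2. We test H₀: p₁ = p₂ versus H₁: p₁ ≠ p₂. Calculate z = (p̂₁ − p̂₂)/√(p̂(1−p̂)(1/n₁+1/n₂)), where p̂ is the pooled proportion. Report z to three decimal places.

p̂₁ = 106/1763 ≈ 0.060125, p̂₂ = 160/2905 ≈ 0.055077.
Pooled p̂ = (106+160)/(1763+2905) = 266/4668 = 0.056984.
SE = √(0.0537366 × 0.000911449) = 0.006998.
z = (0.060125 − 0.055077)/0.006998 = 0.005048/0.006998 = 0.721.
Two-sided p-value ≈ 2·Φ(−0.721) = 0.4708.

z = 0.721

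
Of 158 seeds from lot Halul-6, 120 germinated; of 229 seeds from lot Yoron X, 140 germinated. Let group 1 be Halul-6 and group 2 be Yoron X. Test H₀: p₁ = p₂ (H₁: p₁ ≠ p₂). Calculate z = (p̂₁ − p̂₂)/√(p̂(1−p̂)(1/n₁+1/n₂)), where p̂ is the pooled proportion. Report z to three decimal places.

z = 3.051

p̂₁ = 120/158 = 0.75949, p̂₂ = 140/229 = 0.61135.
Pooled p̂ = (120+140)/(158+229) = 260/387 = 0.67183.
SE = √(0.220473 × 0.0106959) = 0.04856.
z = (0.75949 − 0.61135)/0.04856 = 0.14814/0.04856 = 3.051.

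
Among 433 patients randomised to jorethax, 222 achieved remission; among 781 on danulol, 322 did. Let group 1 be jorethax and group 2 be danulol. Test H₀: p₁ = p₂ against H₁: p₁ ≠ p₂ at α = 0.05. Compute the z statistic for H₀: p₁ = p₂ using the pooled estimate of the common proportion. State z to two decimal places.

z = 3.37

p̂₁ = 222/433 = 0.5127, p̂₂ = 322/781 = 0.4123.
Pooled p̂ = (222+322)/(433+781) = 544/1214 = 0.4481.
SE = √(0.247307 × 0.00358988) = 0.0298.
z = (0.5127 − 0.4123)/0.0298 = 0.1004/0.0298 = 3.37.
p-value = 2·P(Z > 3.370) ≈ 0.0008. With α = 0.05, reject H₀.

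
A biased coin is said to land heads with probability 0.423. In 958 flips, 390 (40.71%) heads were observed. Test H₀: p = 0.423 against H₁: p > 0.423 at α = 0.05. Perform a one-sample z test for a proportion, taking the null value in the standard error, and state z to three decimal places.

p̂ = 390/958 ≈ 0.40710.
Standard error under H₀: √(0.423×0.577/958) = 0.01596.
z = (0.40710 − 0.423)/0.01596 = -0.01590/0.01596 = -0.996.
p-value = P(Z > -0.996) ≈ 0.8404. With α = 0.05, fail to reject H₀.

z = -0.996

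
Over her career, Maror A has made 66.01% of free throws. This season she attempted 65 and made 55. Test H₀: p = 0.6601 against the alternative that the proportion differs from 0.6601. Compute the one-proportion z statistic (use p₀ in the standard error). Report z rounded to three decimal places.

p̂ = 55/65 = 0.84615.
Under H₀, SE = √(0.6601·0.3399/65) = √(0.00345182) = 0.05875.
z = (0.84615 − 0.6601)/0.05875 = 0.18605/0.05875 = 3.167.
Two-sided p-value ≈ 2·Φ(−3.167) = 0.0015.

z = 3.167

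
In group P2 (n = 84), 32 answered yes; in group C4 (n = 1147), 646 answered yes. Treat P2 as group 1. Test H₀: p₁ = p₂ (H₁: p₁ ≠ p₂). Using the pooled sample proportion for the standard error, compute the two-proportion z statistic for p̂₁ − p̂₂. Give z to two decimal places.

z = -3.24

p̂₁ = 32/84 ≈ 0.3810, p̂₂ = 646/1147 ≈ 0.5632.
Pooled p̂ = (32+646)/(84+1147) = 678/1231 = 0.5508.
SE = √(p̂(1−p̂)(1/n₁+1/n₂)) = √(0.5508·0.4492·0.0127766) = √(0.00316122) = 0.0562.
z = (0.3810 − 0.5632)/0.0562 = -0.1822/0.0562 = -3.24.
Two-sided p-value ≈ 2·Φ(−3.242) = 0.0012.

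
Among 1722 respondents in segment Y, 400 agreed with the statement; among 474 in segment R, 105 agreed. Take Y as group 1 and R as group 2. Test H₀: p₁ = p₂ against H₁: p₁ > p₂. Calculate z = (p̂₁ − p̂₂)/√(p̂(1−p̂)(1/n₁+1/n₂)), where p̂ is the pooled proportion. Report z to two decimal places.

p̂₁ = 400/1722 = 0.23229, p̂₂ = 105/474 = 0.22152.
Pooled p̂ = (400+105)/(1722+474) = 505/2196 = 0.22996.
SE = √(0.17708 × 0.00269042) = 0.02183.
z = (0.23229 − 0.22152)/0.02183 = 0.01077/0.02183 = 0.49.
p-value = P(Z > 0.493) ≈ 0.3109.

z = 0.49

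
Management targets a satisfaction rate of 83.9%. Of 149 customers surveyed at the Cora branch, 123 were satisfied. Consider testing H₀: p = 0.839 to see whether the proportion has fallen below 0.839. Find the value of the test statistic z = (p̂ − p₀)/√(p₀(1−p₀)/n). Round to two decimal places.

z = -0.45

p̂ = 123/149 = 0.8255.
Standard error under H₀: √(0.839×0.161/149) = 0.0301.
z = (0.8255 − 0.839)/0.0301 = -0.0135/0.0301 = -0.45.
p-value = P(Z < -0.448) ≈ 0.3270.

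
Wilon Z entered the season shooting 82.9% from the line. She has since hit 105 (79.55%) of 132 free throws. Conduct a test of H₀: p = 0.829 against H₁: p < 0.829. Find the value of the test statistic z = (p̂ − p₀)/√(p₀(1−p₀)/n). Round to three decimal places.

p̂ = 105/132 ≈ 0.79545.
Standard error under H₀: √(0.829×0.171/132) = 0.03277.
z = (0.79545 − 0.829)/0.03277 = -0.03355/0.03277 = -1.024.
p-value = P(Z < -1.024) ≈ 0.1530.

z = -1.024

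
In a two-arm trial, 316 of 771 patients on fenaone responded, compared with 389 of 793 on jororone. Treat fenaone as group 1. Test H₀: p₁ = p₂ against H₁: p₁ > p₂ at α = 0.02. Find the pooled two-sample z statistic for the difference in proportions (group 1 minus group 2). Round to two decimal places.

z = -3.21

p̂₁ = 316/771 = 0.40986, p̂₂ = 389/793 = 0.49054.
Pooled p̂ = (316+389)/(771+793) = 705/1564 = 0.45077.
SE = √(p̂(1−p̂)(1/n₁+1/n₂)) = √(0.45077·0.54923·0.00255805) = √(0.000633312) = 0.02517.
z = (0.40986 − 0.49054)/0.02517 = -0.08068/0.02517 = -3.21.
p-value = P(Z > -3.206) ≈ 0.9993. With α = 0.02, fail to reject H₀.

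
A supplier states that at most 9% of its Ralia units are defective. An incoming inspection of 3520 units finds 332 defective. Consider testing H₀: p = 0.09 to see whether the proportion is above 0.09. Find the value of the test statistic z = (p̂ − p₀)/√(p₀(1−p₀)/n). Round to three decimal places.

p̂ = 332/3520 = 0.094318.
Standard error under H₀: √(0.09×0.91/3520) = 0.004824.
z = (0.094318 − 0.09)/0.004824 = 0.004318/0.004824 = 0.895.
p-value = P(Z > 0.895) ≈ 0.1853.

z = 0.895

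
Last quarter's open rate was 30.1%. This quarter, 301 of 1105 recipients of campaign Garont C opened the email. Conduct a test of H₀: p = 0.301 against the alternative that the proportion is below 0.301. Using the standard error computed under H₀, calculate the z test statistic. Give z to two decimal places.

z = -2.07

p̂ = 301/1105 = 0.2724.
Standard error under H₀: √(0.301×0.699/1105) = 0.0138.
z = (0.2724 − 0.301)/0.0138 = -0.0286/0.0138 = -2.07.
p-value = P(Z < -2.073) ≈ 0.0191.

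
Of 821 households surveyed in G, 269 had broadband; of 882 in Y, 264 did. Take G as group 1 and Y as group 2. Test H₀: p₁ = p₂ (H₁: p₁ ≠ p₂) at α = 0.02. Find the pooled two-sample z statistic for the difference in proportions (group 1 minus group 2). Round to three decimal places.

p̂₁ = 269/821 ≈ 0.32765, p̂₂ = 264/882 ≈ 0.29932.
Pooled p̂ = (269+264)/(821+882) = 533/1703 = 0.31298.
SE = √(0.215022 × 0.00235181) = 0.02249.
z = (0.32765 − 0.29932)/0.02249 = 0.02833/0.02249 = 1.260.
Two-sided p-value ≈ 2·Φ(−1.260) = 0.2077. With α = 0.02, fail to reject H₀.

z = 1.260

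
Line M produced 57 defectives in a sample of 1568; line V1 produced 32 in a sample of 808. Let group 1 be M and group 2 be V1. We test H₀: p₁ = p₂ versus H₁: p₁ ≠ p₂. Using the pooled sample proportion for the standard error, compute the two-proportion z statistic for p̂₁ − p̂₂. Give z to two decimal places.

p̂₁ = 57/1568 = 0.03635, p̂₂ = 32/808 = 0.03960.
Pooled p̂ = (57+32)/(1568+808) = 89/2376 = 0.03746.
SE = √(0.0360548 × 0.00187538) = 0.00822.
z = (0.03635 − 0.03960)/0.00822 = -0.00325/0.00822 = -0.40.

z = -0.40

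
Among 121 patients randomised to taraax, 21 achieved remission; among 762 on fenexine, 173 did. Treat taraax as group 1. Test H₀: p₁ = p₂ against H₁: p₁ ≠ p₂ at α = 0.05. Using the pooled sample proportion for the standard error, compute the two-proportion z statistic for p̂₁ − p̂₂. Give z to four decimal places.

z = -1.3199

p̂₁ = 21/121 ≈ 0.173554, p̂₂ = 173/762 ≈ 0.227034.
Pooled p̂ = (21+173)/(121+762) = 194/883 = 0.219706.
SE = √(p̂(1−p̂)(1/n₁+1/n₂)) = √(0.219706·0.780294·0.0095768) = √(0.0016418) = 0.040519.
z = (0.173554 − 0.227034)/0.040519 = -0.053480/0.040519 = -1.3199.
p-value = 2·P(Z > 1.320) ≈ 0.1869. With α = 0.05, fail to reject H₀.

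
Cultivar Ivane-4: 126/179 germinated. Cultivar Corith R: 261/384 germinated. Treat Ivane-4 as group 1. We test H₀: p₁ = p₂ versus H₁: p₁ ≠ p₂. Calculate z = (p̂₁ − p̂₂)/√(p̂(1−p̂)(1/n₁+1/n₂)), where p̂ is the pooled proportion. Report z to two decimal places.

p̂₁ = 126/179 = 0.7039, p̂₂ = 261/384 = 0.6797.
Pooled p̂ = (126+261)/(179+384) = 387/563 = 0.6874.
SE = √(p̂(1−p̂)(1/n₁+1/n₂)) = √(0.6874·0.3126·0.00819076) = √(0.00176007) = 0.0420.
z = (0.7039 − 0.6797)/0.0420 = 0.0242/0.0420 = 0.58.

z = 0.58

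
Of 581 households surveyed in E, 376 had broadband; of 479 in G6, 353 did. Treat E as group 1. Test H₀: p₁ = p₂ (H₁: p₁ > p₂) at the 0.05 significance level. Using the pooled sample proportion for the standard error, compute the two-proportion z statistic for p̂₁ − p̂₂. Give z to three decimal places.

p̂₁ = 376/581 ≈ 0.64716, p̂₂ = 353/479 ≈ 0.73695.
Pooled p̂ = (376+353)/(581+479) = 729/1060 = 0.68774.
SE = √(0.214755 × 0.00380885) = 0.02860.
z = (0.64716 − 0.73695)/0.02860 = -0.08979/0.02860 = -3.140.
p-value = P(Z > -3.140) ≈ 0.9992; since p > α = 0.05, fail to reject H₀.

z = -3.140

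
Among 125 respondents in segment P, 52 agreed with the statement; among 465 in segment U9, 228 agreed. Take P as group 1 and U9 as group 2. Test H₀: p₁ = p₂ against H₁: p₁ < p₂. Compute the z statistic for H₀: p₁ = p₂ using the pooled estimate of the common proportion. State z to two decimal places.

p̂₁ = 52/125 = 0.4160, p̂₂ = 228/465 = 0.4903.
Pooled p̂ = (52+228)/(125+465) = 280/590 = 0.4746.
SE = √(0.249354 × 0.0101505) = 0.0503.
z = (0.4160 − 0.4903)/0.0503 = -0.0743/0.0503 = -1.48.
p-value = P(Z < -1.477) ≈ 0.0698.

z = -1.48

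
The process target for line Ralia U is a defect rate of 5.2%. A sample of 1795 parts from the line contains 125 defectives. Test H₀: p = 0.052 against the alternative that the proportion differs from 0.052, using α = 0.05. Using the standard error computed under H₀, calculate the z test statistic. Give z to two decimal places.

p̂ = 125/1795 ≈ 0.06964.
SE = √(p₀(1−p₀)/n) = √(0.049296/1795) = 0.00524.
z = (0.06964 − 0.052)/0.00524 = 0.01764/0.00524 = 3.37.
p-value = 2·P(Z > 3.366) ≈ 0.0008; since p < α = 0.05, reject H₀.

z = 3.37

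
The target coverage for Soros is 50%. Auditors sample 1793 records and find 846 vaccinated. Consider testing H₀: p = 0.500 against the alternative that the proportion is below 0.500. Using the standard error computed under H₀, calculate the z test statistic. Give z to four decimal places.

z = -2.3852

p̂ = 846/1793 ≈ 0.471835.
Under H₀, SE = √(0.5·0.5/1793) = √(0.000139431) = 0.011808.
z = (0.471835 − 0.5)/0.011808 = -0.028165/0.011808 = -2.3852.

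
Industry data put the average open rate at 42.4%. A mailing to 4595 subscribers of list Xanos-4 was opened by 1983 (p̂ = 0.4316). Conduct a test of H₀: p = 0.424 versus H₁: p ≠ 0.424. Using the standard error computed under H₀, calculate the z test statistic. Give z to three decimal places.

p̂ = 1983/4595 = 0.431556.
SE = √(p₀(1−p₀)/n) = √(0.24422/4595) = 0.007290.
z = (0.431556 − 0.424)/0.007290 = 0.007556/0.007290 = 1.036.
Two-sided p-value ≈ 2·Φ(−1.036) = 0.3000.

z = 1.036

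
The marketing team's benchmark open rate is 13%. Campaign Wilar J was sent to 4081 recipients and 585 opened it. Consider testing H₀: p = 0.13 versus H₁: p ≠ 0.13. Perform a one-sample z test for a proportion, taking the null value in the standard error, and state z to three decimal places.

z = 2.535

p̂ = 585/4081 ≈ 0.1433472.
Under H₀, SE = √(0.13·0.87/4081) = √(2.77138e-05) = 0.0052644.
z = (0.1433472 − 0.13)/0.0052644 = 0.0133472/0.0052644 = 2.535.
p-value = 2·P(Z > 2.535) ≈ 0.0112.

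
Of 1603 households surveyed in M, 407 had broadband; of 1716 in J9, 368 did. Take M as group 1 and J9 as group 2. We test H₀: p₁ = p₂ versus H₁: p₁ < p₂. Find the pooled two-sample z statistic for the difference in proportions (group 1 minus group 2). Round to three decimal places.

z = 2.684

p̂₁ = 407/1603 = 0.25390, p̂₂ = 368/1716 = 0.21445.
Pooled p̂ = (407+368)/(1603+1716) = 775/3319 = 0.23350.
SE = √(p̂(1−p̂)(1/n₁+1/n₂)) = √(0.23350·0.76650·0.00120658) = √(0.000215954) = 0.01470.
z = (0.25390 − 0.21445)/0.01470 = 0.03945/0.01470 = 2.684.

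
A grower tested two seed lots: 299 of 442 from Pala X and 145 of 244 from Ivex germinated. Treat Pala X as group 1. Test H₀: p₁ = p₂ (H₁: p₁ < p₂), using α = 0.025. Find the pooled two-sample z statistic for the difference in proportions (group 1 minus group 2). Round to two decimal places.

p̂₁ = 299/442 = 0.6765, p̂₂ = 145/244 = 0.5943.
Pooled p̂ = (299+145)/(442+244) = 444/686 = 0.6472.
SE = √(0.228323 × 0.0063608) = 0.0381.
z = (0.6765 − 0.5943)/0.0381 = 0.0822/0.0381 = 2.16.
p-value = P(Z < 2.157) ≈ 0.9845; since p > α = 0.025, fail to reject H₀.

z = 2.16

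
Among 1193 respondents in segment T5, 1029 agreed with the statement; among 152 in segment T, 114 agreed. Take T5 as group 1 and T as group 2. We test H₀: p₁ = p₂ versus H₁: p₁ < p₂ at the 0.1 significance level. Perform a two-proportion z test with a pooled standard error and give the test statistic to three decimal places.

p̂₁ = 1029/1193 = 0.86253, p̂₂ = 114/152 = 0.75000.
Pooled p̂ = (1029+114)/(1193+152) = 1143/1345 = 0.84981.
SE = √(0.12763 × 0.00741717) = 0.03077.
z = (0.86253 − 0.75000)/0.03077 = 0.11253/0.03077 = 3.657.
p-value = P(Z < 3.657) ≈ 0.9999; since p > α = 0.1, fail to reject H₀.

z = 3.657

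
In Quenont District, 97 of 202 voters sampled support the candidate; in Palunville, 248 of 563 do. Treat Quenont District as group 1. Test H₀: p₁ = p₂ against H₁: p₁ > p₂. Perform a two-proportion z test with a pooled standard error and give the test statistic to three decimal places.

z = 0.973

p̂₁ = 97/202 ≈ 0.48020, p̂₂ = 248/563 ≈ 0.44050.
Pooled p̂ = (97+248)/(202+563) = 345/765 = 0.45098.
SE = √(0.247597 × 0.00672669) = 0.04081.
z = (0.48020 − 0.44050)/0.04081 = 0.03970/0.04081 = 0.973.
p-value = P(Z > 0.973) ≈ 0.1653.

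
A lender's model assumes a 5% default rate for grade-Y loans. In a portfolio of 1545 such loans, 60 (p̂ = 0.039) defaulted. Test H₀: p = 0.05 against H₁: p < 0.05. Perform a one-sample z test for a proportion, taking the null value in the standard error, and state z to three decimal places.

z = -2.014

p̂ = 60/1545 = 0.038835.
Standard error under H₀: √(0.05×0.95/1545) = 0.005545.
z = (0.038835 − 0.05)/0.005545 = -0.011165/0.005545 = -2.014.
p-value = P(Z < -2.014) ≈ 0.0220.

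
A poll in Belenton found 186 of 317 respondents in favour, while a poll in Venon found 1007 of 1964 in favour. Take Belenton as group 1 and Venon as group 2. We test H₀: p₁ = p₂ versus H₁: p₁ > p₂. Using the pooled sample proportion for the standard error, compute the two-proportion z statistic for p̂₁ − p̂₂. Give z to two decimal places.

p̂₁ = 186/317 ≈ 0.5868, p̂₂ = 1007/1964 ≈ 0.5127.
Pooled p̂ = (186+1007)/(317+1964) = 1193/2281 = 0.5230.
SE = √(p̂(1−p̂)(1/n₁+1/n₂)) = √(0.5230·0.4770·0.00366374) = √(0.000913994) = 0.0302.
z = (0.5868 − 0.5127)/0.0302 = 0.0741/0.0302 = 2.45.
p-value = P(Z > 2.448) ≈ 0.0072.

z = 2.45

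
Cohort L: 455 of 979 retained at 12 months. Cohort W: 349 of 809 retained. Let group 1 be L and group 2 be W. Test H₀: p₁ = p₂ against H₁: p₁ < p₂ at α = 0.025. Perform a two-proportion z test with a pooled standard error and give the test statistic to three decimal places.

p̂₁ = 455/979 ≈ 0.464760, p̂₂ = 349/809 ≈ 0.431397.
Pooled p̂ = (455+349)/(979+809) = 804/1788 = 0.449664.
SE = √(p̂(1−p̂)(1/n₁+1/n₂)) = √(0.449664·0.550336·0.00225754) = √(0.000558666) = 0.023636.
z = (0.464760 − 0.431397)/0.023636 = 0.033363/0.023636 = 1.412.
p-value = P(Z < 1.412) ≈ 0.9210. With α = 0.025, fail to reject H₀.

z = 1.412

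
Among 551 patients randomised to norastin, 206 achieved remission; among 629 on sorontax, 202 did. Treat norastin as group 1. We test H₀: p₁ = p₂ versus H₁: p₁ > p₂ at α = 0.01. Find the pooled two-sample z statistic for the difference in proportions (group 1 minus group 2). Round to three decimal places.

z = 1.900

p̂₁ = 206/551 = 0.37387, p̂₂ = 202/629 = 0.32114.
Pooled p̂ = (206+202)/(551+629) = 408/1180 = 0.34576.
SE = √(p̂(1−p̂)(1/n₁+1/n₂)) = √(0.34576·0.65424·0.00340471) = √(0.000770182) = 0.02775.
z = (0.37387 − 0.32114)/0.02775 = 0.05273/0.02775 = 1.900.
p-value = P(Z > 1.900) ≈ 0.0287. With α = 0.01, fail to reject H₀.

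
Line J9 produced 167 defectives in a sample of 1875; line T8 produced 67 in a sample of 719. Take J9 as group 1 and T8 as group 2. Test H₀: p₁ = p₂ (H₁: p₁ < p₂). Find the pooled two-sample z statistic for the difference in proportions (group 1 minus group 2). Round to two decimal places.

p̂₁ = 167/1875 = 0.0891, p̂₂ = 67/719 = 0.0932.
Pooled p̂ = (167+67)/(1875+719) = 234/2594 = 0.0902.
SE = √(p̂(1−p̂)(1/n₁+1/n₂)) = √(0.0902·0.9098·0.00192415) = √(0.000157917) = 0.0126.
z = (0.0891 − 0.0932)/0.0126 = -0.0041/0.0126 = -0.33.
p-value = P(Z < -0.328) ≈ 0.3716.

z = -0.33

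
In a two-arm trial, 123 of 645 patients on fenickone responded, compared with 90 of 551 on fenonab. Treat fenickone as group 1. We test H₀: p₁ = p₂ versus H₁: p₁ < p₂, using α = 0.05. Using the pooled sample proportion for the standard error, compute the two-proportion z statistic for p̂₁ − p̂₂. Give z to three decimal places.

p̂₁ = 123/645 = 0.19070, p̂₂ = 90/551 = 0.16334.
Pooled p̂ = (123+90)/(645+551) = 213/1196 = 0.17809.
SE = √(p̂(1−p̂)(1/n₁+1/n₂)) = √(0.17809·0.82191·0.00336527) = √(0.000492596) = 0.02219.
z = (0.19070 − 0.16334)/0.02219 = 0.02736/0.02219 = 1.233.
p-value = P(Z < 1.233) ≈ 0.8911; since p > α = 0.05, fail to reject H₀.

z = 1.233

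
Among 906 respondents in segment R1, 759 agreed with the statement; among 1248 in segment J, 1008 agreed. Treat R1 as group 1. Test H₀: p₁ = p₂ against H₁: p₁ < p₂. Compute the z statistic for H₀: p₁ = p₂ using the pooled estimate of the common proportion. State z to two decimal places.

p̂₁ = 759/906 = 0.8377, p̂₂ = 1008/1248 = 0.8077.
Pooled p̂ = (759+1008)/(906+1248) = 1767/2154 = 0.8203.
SE = √(p̂(1−p̂)(1/n₁+1/n₂)) = √(0.8203·0.1797·0.00190503) = √(0.000280775) = 0.0168.
z = (0.8377 − 0.8077)/0.0168 = 0.0300/0.0168 = 1.79.

z = 1.79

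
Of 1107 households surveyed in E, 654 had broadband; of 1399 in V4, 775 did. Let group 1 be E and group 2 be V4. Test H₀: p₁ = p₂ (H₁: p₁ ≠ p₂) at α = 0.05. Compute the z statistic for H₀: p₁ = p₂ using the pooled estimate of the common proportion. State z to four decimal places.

z = 1.8489

p̂₁ = 654/1107 = 0.590786, p̂₂ = 775/1399 = 0.553967.
Pooled p̂ = (654+775)/(1107+1399) = 1429/2506 = 0.570231.
SE = √(0.245068 × 0.00161814) = 0.019914.
z = (0.590786 − 0.553967)/0.019914 = 0.036819/0.019914 = 1.8489.
Two-sided p-value ≈ 2·Φ(−1.849) = 0.0645. With α = 0.05, fail to reject H₀.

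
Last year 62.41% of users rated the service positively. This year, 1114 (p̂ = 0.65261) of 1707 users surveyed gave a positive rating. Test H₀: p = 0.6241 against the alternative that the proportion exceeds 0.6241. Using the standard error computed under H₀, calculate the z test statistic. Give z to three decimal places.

p̂ = 1114/1707 ≈ 0.652607.
Standard error under H₀: √(0.6241×0.3759/1707) = 0.011723.
z = (0.652607 − 0.6241)/0.011723 = 0.028507/0.011723 = 2.432.
p-value = P(Z > 2.432) ≈ 0.0075.

z = 2.432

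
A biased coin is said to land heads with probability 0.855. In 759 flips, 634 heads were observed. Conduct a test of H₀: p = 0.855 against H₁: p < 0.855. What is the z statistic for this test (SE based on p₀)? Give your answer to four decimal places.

z = -1.5407

p̂ = 634/759 = 0.835310.
SE = √(p₀(1−p₀)/n) = √(0.12398/759) = 0.012780.
z = (0.835310 − 0.855)/0.012780 = -0.019690/0.012780 = -1.5407.
p-value = P(Z < -1.541) ≈ 0.0617.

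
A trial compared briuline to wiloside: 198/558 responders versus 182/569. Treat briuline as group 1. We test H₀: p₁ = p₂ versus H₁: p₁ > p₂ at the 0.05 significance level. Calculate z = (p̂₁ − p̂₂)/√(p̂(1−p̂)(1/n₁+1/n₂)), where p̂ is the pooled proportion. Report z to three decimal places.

z = 1.242

p̂₁ = 198/558 = 0.35484, p̂₂ = 182/569 = 0.31986.
Pooled p̂ = (198+182)/(558+569) = 380/1127 = 0.33718.
SE = √(p̂(1−p̂)(1/n₁+1/n₂)) = √(0.33718·0.66282·0.00354958) = √(0.000793293) = 0.02817.
z = (0.35484 − 0.31986)/0.02817 = 0.03498/0.02817 = 1.242.
p-value = P(Z > 1.242) ≈ 0.1071, so at α = 0.05 we fail to reject H₀.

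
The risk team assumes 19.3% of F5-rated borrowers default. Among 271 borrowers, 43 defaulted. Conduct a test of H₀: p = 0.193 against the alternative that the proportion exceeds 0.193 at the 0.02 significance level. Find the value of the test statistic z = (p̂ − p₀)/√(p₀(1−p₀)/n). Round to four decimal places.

z = -1.4319

p̂ = 43/271 = 0.158672.
Under H₀, SE = √(0.193·0.807/271) = √(0.000574727) = 0.023973.
z = (0.158672 − 0.193)/0.023973 = -0.034328/0.023973 = -1.4319.
p-value = P(Z > -1.432) ≈ 0.9239; since p > α = 0.02, fail to reject H₀.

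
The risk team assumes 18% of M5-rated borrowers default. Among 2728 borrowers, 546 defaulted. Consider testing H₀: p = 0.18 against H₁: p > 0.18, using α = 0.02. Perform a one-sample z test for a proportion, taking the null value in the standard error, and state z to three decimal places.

z = 2.739

p̂ = 546/2728 ≈ 0.200147.
SE = √(p₀(1−p₀)/n) = √(0.1476/2728) = 0.007356.
z = (0.200147 − 0.18)/0.007356 = 0.020147/0.007356 = 2.739.
p-value = P(Z > 2.739) ≈ 0.0031, so at α = 0.02 we reject H₀.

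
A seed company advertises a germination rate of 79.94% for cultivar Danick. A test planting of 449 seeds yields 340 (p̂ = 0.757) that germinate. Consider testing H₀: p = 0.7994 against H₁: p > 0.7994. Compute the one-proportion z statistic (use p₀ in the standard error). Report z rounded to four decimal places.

z = -2.2310

p̂ = 340/449 ≈ 0.757238.
Under H₀, SE = √(0.7994·0.2006/449) = √(0.000357148) = 0.018898.
z = (0.757238 − 0.7994)/0.018898 = -0.042162/0.018898 = -2.2310.
p-value = P(Z > -2.231) ≈ 0.9872.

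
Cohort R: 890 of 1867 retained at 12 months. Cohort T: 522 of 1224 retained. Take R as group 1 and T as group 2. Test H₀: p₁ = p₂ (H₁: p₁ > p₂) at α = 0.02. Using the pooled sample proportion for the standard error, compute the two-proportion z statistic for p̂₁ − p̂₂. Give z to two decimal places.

z = 2.74

p̂₁ = 890/1867 = 0.4767, p̂₂ = 522/1224 = 0.4265.
Pooled p̂ = (890+522)/(1867+1224) = 1412/3091 = 0.4568.
SE = √(p̂(1−p̂)(1/n₁+1/n₂)) = √(0.4568·0.5432·0.00135261) = √(0.00033563) = 0.0183.
z = (0.4767 − 0.4265)/0.0183 = 0.0502/0.0183 = 2.74.
p-value = P(Z > 2.742) ≈ 0.0031. With α = 0.02, reject H₀.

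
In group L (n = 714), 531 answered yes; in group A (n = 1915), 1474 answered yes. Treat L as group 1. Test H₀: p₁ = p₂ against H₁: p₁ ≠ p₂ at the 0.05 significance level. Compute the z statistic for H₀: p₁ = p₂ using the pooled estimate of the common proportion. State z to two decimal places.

z = -1.39

p̂₁ = 531/714 = 0.7437, p̂₂ = 1474/1915 = 0.7697.
Pooled p̂ = (531+1474)/(714+1915) = 2005/2629 = 0.7626.
SE = √(p̂(1−p̂)(1/n₁+1/n₂)) = √(0.7626·0.2374·0.00192275) = √(0.00034805) = 0.0187.
z = (0.7437 − 0.7697)/0.0187 = -0.0260/0.0187 = -1.39.
p-value = 2·P(Z > 1.394) ≈ 0.1632; since p > α = 0.05, fail to reject H₀.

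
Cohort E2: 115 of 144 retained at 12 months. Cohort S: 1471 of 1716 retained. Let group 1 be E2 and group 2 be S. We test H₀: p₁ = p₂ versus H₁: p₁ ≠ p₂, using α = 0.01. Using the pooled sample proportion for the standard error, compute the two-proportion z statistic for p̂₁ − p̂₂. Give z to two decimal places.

p̂₁ = 115/144 = 0.7986, p̂₂ = 1471/1716 = 0.8572.
Pooled p̂ = (115+1471)/(144+1716) = 1586/1860 = 0.8527.
SE = √(0.125611 × 0.0075272) = 0.0307.
z = (0.7986 − 0.8572)/0.0307 = -0.0586/0.0307 = -1.91.
p-value = 2·P(Z > 1.906) ≈ 0.0566; since p > α = 0.01, fail to reject H₀.

z = -1.91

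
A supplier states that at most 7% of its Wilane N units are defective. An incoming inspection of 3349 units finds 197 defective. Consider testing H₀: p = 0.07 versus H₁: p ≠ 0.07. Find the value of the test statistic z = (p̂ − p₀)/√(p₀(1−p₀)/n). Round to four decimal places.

z = -2.5350

p̂ = 197/3349 = 0.0588235.
Under H₀, SE = √(0.07·0.93/3349) = √(1.94386e-05) = 0.0044089.
z = (0.0588235 − 0.07)/0.0044089 = -0.0111765/0.0044089 = -2.5350.
Two-sided p-value ≈ 2·Φ(−2.535) = 0.0112.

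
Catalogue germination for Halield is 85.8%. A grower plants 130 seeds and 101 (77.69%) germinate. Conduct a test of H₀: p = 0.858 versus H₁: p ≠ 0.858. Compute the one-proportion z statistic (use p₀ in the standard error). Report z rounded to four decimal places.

p̂ = 101/130 = 0.776923.
Standard error under H₀: √(0.858×0.142/130) = 0.030614.
z = (0.776923 − 0.858)/0.030614 = -0.081077/0.030614 = -2.6484.
p-value = 2·P(Z > 2.648) ≈ 0.0081.

z = -2.6484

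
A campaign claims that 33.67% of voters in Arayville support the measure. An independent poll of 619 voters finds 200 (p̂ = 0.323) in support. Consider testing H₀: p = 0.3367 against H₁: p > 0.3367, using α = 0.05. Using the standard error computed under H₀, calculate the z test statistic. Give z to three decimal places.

z = -0.716

p̂ = 200/619 = 0.32310.
Standard error under H₀: √(0.3367×0.6633/619) = 0.01899.
z = (0.32310 − 0.3367)/0.01899 = -0.01360/0.01899 = -0.716.
p-value = P(Z > -0.716) ≈ 0.7630, so at α = 0.05 we fail to reject H₀.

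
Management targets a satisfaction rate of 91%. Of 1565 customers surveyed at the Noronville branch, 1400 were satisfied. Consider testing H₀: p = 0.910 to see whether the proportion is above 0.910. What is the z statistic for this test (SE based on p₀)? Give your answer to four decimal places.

z = -2.1331

p̂ = 1400/1565 ≈ 0.894569.
Under H₀, SE = √(0.91·0.09/1565) = √(5.23323e-05) = 0.007234.
z = (0.894569 − 0.91)/0.007234 = -0.015431/0.007234 = -2.1331.
p-value = P(Z > -2.133) ≈ 0.9835.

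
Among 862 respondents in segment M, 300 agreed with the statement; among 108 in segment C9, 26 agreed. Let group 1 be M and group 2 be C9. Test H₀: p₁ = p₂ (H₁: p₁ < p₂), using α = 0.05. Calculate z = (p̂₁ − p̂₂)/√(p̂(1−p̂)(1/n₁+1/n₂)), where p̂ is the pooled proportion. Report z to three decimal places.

p̂₁ = 300/862 ≈ 0.34803, p̂₂ = 26/108 ≈ 0.24074.
Pooled p̂ = (300+26)/(862+108) = 326/970 = 0.33608.
SE = √(0.223131 × 0.0104194) = 0.04822.
z = (0.34803 − 0.24074)/0.04822 = 0.10729/0.04822 = 2.225.
p-value = P(Z < 2.225) ≈ 0.9870, so at α = 0.05 we fail to reject H₀.

z = 2.225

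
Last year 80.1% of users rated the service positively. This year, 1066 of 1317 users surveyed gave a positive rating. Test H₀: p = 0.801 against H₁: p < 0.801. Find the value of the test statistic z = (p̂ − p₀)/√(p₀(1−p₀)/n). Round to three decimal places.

p̂ = 1066/1317 ≈ 0.80942.
SE = √(p₀(1−p₀)/n) = √(0.1594/1317) = 0.01100.
z = (0.80942 − 0.801)/0.01100 = 0.00842/0.01100 = 0.765.
p-value = P(Z < 0.765) ≈ 0.7778.

z = 0.765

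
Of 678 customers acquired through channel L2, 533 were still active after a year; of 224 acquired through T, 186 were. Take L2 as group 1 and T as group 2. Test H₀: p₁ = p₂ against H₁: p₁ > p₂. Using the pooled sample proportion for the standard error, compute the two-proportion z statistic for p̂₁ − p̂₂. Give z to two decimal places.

z = -1.43

p̂₁ = 533/678 ≈ 0.7861, p̂₂ = 186/224 ≈ 0.8304.
Pooled p̂ = (533+186)/(678+224) = 719/902 = 0.7971.
SE = √(p̂(1−p̂)(1/n₁+1/n₂)) = √(0.7971·0.2029·0.00593921) = √(0.000960496) = 0.0310.
z = (0.7861 − 0.8304)/0.0310 = -0.0443/0.0310 = -1.43.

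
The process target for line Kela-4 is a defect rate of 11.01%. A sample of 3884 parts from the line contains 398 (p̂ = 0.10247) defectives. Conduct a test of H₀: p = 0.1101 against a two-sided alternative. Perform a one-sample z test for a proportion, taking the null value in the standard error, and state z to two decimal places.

p̂ = 398/3884 ≈ 0.1025.
Under H₀, SE = √(0.1101·0.8899/3884) = √(2.52261e-05) = 0.0050.
z = (0.1025 − 0.1101)/0.0050 = -0.0076/0.0050 = -1.52.
Two-sided p-value ≈ 2·Φ(−1.519) = 0.1288.

z = -1.52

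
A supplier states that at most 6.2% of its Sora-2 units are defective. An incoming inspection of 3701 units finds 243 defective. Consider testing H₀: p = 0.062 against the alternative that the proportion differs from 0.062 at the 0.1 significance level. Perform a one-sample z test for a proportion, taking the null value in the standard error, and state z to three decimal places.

z = 0.923

p̂ = 243/3701 ≈ 0.065658.
Standard error under H₀: √(0.062×0.938/3701) = 0.003964.
z = (0.065658 − 0.062)/0.003964 = 0.003658/0.003964 = 0.923.
Two-sided p-value ≈ 2·Φ(−0.923) = 0.3561, so at α = 0.1 we fail to reject H₀.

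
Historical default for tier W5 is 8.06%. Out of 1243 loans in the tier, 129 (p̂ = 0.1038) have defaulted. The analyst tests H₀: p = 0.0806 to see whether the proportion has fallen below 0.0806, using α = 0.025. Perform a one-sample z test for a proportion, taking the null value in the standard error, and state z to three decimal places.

p̂ = 129/1243 ≈ 0.103781.
Standard error under H₀: √(0.0806×0.9194/1243) = 0.007721.
z = (0.103781 − 0.0806)/0.007721 = 0.023181/0.007721 = 3.002.
p-value = P(Z < 3.002) ≈ 0.9987. With α = 0.025, fail to reject H₀.

z = 3.002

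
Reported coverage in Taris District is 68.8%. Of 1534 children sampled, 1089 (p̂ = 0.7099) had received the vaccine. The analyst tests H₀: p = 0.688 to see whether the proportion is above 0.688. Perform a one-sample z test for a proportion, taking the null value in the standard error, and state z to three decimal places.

p̂ = 1089/1534 = 0.70991.
SE = √(p₀(1−p₀)/n) = √(0.21466/1534) = 0.01183.
z = (0.70991 − 0.688)/0.01183 = 0.02191/0.01183 = 1.852.

z = 1.852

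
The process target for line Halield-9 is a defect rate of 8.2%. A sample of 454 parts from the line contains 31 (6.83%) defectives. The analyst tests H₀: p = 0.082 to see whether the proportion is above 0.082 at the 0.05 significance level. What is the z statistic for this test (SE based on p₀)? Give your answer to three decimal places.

z = -1.065

p̂ = 31/454 = 0.06828.
Standard error under H₀: √(0.082×0.918/454) = 0.01288.
z = (0.06828 − 0.082)/0.01288 = -0.01372/0.01288 = -1.065.
p-value = P(Z > -1.065) ≈ 0.8566, so at α = 0.05 we fail to reject H₀.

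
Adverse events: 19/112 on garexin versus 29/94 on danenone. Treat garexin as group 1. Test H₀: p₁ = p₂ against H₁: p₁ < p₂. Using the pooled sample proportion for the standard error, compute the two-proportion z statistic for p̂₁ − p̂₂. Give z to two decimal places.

p̂₁ = 19/112 = 0.1696, p̂₂ = 29/94 = 0.3085.
Pooled p̂ = (19+29)/(112+94) = 48/206 = 0.2330.
SE = √(p̂(1−p̂)(1/n₁+1/n₂)) = √(0.2330·0.7670·0.0195669) = √(0.00349692) = 0.0591.
z = (0.1696 − 0.3085)/0.0591 = -0.1389/0.0591 = -2.35.
p-value = P(Z < -2.348) ≈ 0.0094.

z = -2.35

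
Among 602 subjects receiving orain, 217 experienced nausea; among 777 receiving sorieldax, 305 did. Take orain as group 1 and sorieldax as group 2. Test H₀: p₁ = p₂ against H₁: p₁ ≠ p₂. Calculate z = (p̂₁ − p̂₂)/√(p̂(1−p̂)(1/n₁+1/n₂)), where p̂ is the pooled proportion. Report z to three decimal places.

z = -1.218

p̂₁ = 217/602 ≈ 0.36047, p̂₂ = 305/777 ≈ 0.39254.
Pooled p̂ = (217+305)/(602+777) = 522/1379 = 0.37854.
SE = √(0.235246 × 0.00294813) = 0.02634.
z = (0.36047 − 0.39254)/0.02634 = -0.03207/0.02634 = -1.218.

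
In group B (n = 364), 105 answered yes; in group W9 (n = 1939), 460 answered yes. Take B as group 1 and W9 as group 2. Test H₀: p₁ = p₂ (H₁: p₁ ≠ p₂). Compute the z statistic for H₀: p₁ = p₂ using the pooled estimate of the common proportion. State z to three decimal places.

z = 2.084

p̂₁ = 105/364 ≈ 0.28846, p̂₂ = 460/1939 ≈ 0.23724.
Pooled p̂ = (105+460)/(364+1939) = 565/2303 = 0.24533.
SE = √(0.185144 × 0.00326298) = 0.02458.
z = (0.28846 − 0.23724)/0.02458 = 0.05122/0.02458 = 2.084.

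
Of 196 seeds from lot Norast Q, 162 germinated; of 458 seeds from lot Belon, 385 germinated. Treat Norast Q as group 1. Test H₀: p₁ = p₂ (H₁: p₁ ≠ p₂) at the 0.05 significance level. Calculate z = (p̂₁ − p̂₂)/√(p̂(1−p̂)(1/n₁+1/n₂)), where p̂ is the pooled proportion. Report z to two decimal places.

z = -0.45

p̂₁ = 162/196 ≈ 0.8265, p̂₂ = 385/458 ≈ 0.8406.
Pooled p̂ = (162+385)/(196+458) = 547/654 = 0.8364.
SE = √(p̂(1−p̂)(1/n₁+1/n₂)) = √(0.8364·0.1636·0.00728545) = √(0.000996946) = 0.0316.
z = (0.8265 − 0.8406)/0.0316 = -0.0141/0.0316 = -0.45.
Two-sided p-value ≈ 2·Φ(−0.446) = 0.6556. With α = 0.05, fail to reject H₀.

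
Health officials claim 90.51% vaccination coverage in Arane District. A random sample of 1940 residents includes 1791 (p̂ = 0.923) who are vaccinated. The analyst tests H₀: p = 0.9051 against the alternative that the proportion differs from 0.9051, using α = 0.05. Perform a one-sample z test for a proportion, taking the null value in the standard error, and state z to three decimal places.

p̂ = 1791/1940 = 0.923196.
SE = √(p₀(1−p₀)/n) = √(0.085894/1940) = 0.006654.
z = (0.923196 − 0.9051)/0.006654 = 0.018096/0.006654 = 2.720.
Two-sided p-value ≈ 2·Φ(−2.720) = 0.0065, so at α = 0.05 we reject H₀.

z = 2.720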